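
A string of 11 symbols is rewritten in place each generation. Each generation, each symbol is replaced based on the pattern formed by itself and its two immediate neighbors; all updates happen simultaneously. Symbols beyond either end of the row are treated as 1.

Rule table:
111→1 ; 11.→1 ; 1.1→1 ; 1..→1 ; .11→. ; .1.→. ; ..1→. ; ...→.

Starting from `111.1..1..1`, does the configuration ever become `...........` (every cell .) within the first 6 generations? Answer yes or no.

no

1111.1..1..
11111.1..1.
111111.1..1
1111111.1..
11111111.1.
111111111.1
generation 6 is 111111111.1, still not uniform .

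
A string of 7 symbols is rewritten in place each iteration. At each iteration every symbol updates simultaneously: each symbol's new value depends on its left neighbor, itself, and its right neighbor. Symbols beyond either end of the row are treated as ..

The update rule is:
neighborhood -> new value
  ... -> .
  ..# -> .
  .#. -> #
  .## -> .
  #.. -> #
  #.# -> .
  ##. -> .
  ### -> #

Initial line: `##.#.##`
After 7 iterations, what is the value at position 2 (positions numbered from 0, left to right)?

.

iteration 1: ...#...
iteration 2: ...##..
iteration 3: .....#.
iteration 4: .....##
iteration 5: .......
iteration 6: .......  (fixed point — unchanged through iteration 7)
position 2 holds .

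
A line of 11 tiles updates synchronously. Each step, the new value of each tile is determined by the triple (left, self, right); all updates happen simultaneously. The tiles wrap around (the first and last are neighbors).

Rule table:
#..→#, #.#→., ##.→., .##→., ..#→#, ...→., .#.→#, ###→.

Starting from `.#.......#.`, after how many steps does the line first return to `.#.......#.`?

4

###.....###
...#...#...
..###.###..
.#.......#.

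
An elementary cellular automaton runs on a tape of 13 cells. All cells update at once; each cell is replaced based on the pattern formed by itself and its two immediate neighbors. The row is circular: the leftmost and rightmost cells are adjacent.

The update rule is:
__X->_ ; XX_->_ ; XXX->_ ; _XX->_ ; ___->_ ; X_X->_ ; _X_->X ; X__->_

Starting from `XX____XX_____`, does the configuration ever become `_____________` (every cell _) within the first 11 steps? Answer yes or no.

yes

_____________
all cells are _ at step 1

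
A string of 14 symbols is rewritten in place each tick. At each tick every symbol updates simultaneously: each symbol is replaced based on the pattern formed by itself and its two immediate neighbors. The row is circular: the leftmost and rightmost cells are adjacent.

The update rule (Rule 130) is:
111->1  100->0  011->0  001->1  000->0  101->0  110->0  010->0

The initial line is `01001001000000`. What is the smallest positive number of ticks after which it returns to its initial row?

10010010000000
00100100000001
01001000000010
10010000000100
00100000001001
01000000010010
10000000100100
00000001001001
00000010010010
00000100100100
00001001001000
00010010010000
00100100100000
01001001000000

14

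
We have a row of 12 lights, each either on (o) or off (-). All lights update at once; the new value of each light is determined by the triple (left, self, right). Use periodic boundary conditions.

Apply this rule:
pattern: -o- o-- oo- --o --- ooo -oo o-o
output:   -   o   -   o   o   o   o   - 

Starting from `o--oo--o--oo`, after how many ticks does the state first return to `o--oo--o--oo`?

-ooo-oo-oooo
-oo--o--ooo-
oo-oo-oooo-o
o--o--ooo--o
-oo-oooo-ooo
-o--ooo--oo-
o-oooo-ooo-o
--ooo--oo--o
oooo-ooo-oo-
ooo--oo--o--
oo-ooo-oo-oo
o--oo--o--oo

12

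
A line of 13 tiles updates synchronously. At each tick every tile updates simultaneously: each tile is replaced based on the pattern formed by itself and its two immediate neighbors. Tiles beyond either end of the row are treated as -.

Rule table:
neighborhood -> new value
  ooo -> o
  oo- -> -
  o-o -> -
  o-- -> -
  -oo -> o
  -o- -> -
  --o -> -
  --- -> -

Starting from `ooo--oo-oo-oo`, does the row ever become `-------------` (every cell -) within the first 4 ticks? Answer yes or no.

yes

oo---o--o--o-
o------------
-------------
all cells are - at tick 3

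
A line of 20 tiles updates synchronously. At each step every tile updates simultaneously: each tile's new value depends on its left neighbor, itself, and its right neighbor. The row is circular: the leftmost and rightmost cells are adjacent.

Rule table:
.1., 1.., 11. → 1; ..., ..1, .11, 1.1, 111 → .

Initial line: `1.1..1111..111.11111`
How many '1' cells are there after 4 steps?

8

step 1: 1.11....11...1......
step 2: 1..11....11..11.....
step 3: 11..11....11..11....
step 4: .11..11....11..11...
count of 1: 8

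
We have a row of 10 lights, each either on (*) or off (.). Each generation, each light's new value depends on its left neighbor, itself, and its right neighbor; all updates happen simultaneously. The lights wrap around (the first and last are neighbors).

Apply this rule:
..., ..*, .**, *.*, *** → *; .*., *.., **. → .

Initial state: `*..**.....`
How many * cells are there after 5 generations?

6

..**..****
.**..****.
**..****..
*..****..*
..****..**
count of *: 6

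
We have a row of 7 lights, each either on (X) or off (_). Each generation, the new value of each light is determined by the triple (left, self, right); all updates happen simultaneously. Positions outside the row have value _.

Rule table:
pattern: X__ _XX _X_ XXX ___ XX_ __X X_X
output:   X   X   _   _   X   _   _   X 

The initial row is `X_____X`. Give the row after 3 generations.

__XX_X_

_XXXX__
_X___XX
__XX_X_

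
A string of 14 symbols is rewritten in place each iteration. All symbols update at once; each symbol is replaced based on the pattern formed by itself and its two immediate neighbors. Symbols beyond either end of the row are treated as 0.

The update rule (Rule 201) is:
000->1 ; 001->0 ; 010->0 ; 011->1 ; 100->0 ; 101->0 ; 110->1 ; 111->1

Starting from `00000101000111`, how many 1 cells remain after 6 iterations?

11110000010111
11110111000111
11110111010111
11110111000111  (repeats iteration 2; period 2)
iteration 6: 11110111000111
count of 1: 10

10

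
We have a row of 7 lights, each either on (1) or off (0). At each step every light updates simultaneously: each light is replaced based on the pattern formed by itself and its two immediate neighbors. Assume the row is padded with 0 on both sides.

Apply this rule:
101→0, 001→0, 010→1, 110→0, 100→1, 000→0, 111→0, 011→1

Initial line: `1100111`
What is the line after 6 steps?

1010101

1010100
1010110
1010101
1010101  (fixed point — unchanged through step 6)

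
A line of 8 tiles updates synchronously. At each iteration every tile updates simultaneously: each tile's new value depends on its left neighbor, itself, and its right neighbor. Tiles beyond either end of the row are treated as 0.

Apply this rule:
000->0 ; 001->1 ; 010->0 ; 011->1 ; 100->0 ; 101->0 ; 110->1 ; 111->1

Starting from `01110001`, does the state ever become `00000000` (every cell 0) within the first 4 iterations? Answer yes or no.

iteration 1: 11110010
iteration 2: 11110100
iteration 3: 11110000
iteration 4: 11110000
iteration 4 is 11110000, still not uniform 0

no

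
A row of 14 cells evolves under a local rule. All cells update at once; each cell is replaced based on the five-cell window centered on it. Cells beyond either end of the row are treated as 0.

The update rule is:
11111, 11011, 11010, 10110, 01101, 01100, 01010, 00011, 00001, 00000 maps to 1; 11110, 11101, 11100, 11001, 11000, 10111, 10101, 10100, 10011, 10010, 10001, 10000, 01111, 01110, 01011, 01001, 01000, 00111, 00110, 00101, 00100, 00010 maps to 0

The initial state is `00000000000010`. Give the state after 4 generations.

01000000010000

generation 1: 11111111111000
generation 2: 00111111100001
generation 3: 11001110000100
generation 4: 01000000010000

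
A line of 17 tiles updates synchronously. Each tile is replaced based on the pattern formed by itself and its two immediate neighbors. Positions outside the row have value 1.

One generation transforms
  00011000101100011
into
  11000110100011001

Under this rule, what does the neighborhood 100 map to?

At position 0 the neighborhood is 100; the next row has 1 there.

1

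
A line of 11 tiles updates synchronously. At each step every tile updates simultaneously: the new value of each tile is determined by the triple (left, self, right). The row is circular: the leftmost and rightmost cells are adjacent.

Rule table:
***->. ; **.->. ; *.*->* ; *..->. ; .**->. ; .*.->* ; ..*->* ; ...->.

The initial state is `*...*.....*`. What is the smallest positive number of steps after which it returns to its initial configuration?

step 1: ...**....*.
step 2: ..*.....**.
step 3: .**....*...
step 4: *.....**...
step 5: *....*....*
step 6: ....**...*.
step 7: ...*....**.
step 8: ..**...*...
step 9: .*....**...
step 10: **...*.....
step 11: ....**....*
step 12: ...*.....**
step 13: ..**....*..
step 14: .*.....**..
step 15: **....*....
step 16: .....**...*
step 17: ....*....**
step 18: ...**...*..
step 19: ..*....**..
step 20: .**...*....
step 21: *....**....
step 22: *...*.....*

22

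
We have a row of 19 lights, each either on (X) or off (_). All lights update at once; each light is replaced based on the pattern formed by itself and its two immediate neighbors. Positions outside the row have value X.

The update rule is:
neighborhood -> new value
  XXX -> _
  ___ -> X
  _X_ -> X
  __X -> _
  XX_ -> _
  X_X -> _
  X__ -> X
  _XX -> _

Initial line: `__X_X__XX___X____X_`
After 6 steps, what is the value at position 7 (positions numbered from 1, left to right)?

_

step 1: X_X_XX___XX_XXXX_X_
step 2: __X___XX_________X_
step 3: X_XXX___XXXXXXXX_X_
step 4: _____XX__________X_
step 5: XXXX___XXXXXXXXX_X_
step 6: ____XX___________X_
position 7 holds _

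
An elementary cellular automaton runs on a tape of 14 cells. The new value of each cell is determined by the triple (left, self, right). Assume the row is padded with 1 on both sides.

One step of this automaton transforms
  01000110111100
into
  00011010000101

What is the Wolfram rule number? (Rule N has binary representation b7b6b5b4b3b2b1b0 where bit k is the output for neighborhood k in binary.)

67

position 9: 111 → 0  (bit 7 = 0)
position 6: 110 → 1  (bit 6 = 1)
position 0: 101 → 0  (bit 5 = 0)
position 2: 100 → 0  (bit 4 = 0)
position 5: 011 → 0  (bit 3 = 0)
position 1: 010 → 0  (bit 2 = 0)
position 4: 001 → 1  (bit 1 = 1)
position 3: 000 → 1  (bit 0 = 1)
bits b7..b0 = 01000011 = 67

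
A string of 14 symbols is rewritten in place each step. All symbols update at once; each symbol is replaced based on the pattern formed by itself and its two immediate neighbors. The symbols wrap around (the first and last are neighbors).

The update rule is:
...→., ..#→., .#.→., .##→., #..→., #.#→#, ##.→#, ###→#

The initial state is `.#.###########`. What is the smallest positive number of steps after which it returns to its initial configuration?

#.#.##########
##.#.#########
###.#.########
####.#.#######
#####.#.######
######.#.#####
#######.#.####
########.#.###
#########.#.##
##########.#.#
###########.#.
.###########.#
#.###########.
.#.###########

14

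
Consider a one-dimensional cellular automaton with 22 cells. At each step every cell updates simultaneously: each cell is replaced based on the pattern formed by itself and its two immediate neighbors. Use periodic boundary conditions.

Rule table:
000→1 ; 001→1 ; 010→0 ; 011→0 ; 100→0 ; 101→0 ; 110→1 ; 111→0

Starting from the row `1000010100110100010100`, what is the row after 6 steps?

step 1: 0011100001010001100001
step 2: 0100101110000110101110
step 3: 1001000010111010000010
step 4: 0010011100001000111100
step 5: 1100100101110011000101
step 6: 0101001000010101011000

0101001000010101011000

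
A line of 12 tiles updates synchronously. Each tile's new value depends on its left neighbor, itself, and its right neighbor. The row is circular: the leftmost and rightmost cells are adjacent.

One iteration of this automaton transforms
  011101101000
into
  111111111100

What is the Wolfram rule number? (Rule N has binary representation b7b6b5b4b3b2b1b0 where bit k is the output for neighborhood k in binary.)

position 2: 111 → 1  (bit 7 = 1)
position 3: 110 → 1  (bit 6 = 1)
position 4: 101 → 1  (bit 5 = 1)
position 9: 100 → 1  (bit 4 = 1)
position 1: 011 → 1  (bit 3 = 1)
position 8: 010 → 1  (bit 2 = 1)
position 0: 001 → 1  (bit 1 = 1)
position 10: 000 → 0  (bit 0 = 0)
bits b7..b0 = 11111110 = 254

254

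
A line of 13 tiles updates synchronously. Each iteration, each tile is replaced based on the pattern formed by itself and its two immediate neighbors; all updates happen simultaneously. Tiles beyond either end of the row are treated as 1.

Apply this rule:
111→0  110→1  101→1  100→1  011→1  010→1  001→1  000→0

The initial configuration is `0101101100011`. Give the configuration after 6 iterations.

1111111110110
0000000011111
1000000110000
1100001111001
0110011001111
1111111111000

1111111111000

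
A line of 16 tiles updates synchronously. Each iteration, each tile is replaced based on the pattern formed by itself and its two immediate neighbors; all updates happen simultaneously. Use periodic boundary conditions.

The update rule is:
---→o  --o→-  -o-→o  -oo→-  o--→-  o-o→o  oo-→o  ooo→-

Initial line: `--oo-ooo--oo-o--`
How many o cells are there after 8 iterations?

5

o--oo--o---ooo-o
o---o--o-o---oo-
o-o-o--ooo-o--oo
ooooo----ooo----
----o-oo---o-oo-
ooo-oo-o-o-oo-o-
--oo-oooooo-oooo
---oo-----oo---o
count of o: 5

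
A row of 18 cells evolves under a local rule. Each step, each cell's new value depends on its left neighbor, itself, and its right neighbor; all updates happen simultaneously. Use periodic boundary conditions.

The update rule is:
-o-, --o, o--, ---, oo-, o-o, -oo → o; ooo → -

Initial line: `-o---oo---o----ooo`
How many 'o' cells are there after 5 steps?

17

oooooooooooooooo-o
---------------ooo
oooooooooooooooo-o  (repeats step 1; period 2)
step 5: oooooooooooooooo-o
count of o: 17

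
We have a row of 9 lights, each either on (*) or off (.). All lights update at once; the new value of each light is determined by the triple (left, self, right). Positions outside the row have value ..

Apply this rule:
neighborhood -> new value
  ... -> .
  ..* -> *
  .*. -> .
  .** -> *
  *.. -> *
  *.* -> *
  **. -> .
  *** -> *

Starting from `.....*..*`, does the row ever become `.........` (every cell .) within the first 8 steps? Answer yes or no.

....*.**.
...*.**.*
..*.**.*.
.*.**.*.*
*.**.*.*.
.**.*.*.*
**.*.*.*.
*.*.*.*.*
step 8 is *.*.*.*.*, still not uniform .

no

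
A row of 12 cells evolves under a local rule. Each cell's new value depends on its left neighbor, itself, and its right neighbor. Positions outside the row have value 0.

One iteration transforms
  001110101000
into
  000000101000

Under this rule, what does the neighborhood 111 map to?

0

At position 3 the neighborhood is 111; the next row has 0 there.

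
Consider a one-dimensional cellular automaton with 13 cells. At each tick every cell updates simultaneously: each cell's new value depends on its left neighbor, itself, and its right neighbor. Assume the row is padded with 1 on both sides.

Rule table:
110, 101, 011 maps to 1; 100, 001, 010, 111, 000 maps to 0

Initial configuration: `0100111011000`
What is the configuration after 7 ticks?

1000101111000
1000011001000
1000011000000
1000011000000  (fixed point — unchanged through tick 7)

1000011000000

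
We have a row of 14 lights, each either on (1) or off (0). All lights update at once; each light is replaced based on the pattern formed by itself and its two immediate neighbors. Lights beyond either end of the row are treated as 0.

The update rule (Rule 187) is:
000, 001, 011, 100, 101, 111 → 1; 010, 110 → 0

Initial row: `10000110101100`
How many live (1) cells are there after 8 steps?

8

01111101011011
11111010110110
11110101101101
11101011011010
11010110110101
10101101101010
01011011010101
10110110101010
count of 1: 8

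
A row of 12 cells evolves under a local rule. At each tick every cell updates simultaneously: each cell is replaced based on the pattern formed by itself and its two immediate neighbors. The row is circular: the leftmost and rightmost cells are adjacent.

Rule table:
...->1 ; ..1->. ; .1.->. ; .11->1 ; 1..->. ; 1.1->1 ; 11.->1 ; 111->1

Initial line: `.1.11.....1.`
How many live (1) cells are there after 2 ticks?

tick 1: ..111.111...
tick 2: 1.1111111.11
count of 1: 10

10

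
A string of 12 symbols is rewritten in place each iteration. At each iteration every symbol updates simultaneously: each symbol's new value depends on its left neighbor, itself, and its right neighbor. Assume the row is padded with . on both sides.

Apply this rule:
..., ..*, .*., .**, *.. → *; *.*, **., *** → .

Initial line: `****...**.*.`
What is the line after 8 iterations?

********...*

*...****..**
*****...***.
*....****..*
******...***
*.....****..
*******...**
*......****.
********...*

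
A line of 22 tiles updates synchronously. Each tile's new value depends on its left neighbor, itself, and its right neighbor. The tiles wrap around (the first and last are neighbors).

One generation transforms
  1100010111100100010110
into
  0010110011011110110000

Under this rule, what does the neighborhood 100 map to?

1

At position 2 the neighborhood is 100; the next row has 1 there.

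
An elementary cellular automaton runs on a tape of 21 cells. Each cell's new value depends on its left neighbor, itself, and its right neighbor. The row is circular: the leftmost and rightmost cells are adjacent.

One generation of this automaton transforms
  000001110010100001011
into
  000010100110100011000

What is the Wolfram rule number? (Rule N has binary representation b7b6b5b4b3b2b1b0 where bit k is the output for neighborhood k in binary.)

position 6: 111 → 1  (bit 7 = 1)
position 7: 110 → 0  (bit 6 = 0)
position 11: 101 → 0  (bit 5 = 0)
position 0: 100 → 0  (bit 4 = 0)
position 5: 011 → 0  (bit 3 = 0)
position 10: 010 → 1  (bit 2 = 1)
position 4: 001 → 1  (bit 1 = 1)
position 1: 000 → 0  (bit 0 = 0)
bits b7..b0 = 10000110 = 134

134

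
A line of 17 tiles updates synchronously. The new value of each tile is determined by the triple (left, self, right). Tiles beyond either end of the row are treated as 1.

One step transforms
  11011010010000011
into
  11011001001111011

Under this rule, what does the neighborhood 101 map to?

0

At position 2 the neighborhood is 101; the next row has 0 there.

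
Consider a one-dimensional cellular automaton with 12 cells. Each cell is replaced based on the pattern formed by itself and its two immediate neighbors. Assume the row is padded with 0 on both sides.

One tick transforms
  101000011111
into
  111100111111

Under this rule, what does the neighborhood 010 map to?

At position 0 the neighborhood is 010; the next row has 1 there.

1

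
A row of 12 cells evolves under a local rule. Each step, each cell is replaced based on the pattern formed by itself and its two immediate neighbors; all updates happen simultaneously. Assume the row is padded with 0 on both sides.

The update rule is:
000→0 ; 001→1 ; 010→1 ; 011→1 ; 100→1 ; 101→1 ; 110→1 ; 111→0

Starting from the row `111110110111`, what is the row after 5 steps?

100011111101
110110000111
111111001101
100001111111
110011000001

110011000001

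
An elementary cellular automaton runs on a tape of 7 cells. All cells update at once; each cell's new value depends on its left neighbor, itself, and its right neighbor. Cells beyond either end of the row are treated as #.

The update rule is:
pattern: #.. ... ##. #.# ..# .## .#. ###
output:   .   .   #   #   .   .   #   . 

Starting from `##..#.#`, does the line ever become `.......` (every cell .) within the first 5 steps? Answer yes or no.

no

.#..##.
##...##
.#.....
##.....
.#.....
step 5 is .#....., still not uniform .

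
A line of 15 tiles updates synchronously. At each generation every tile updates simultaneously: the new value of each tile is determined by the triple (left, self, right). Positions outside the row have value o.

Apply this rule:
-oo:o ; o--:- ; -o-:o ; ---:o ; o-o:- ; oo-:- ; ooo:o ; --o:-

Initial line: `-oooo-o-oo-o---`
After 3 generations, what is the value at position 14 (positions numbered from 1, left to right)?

o

generation 1: -ooo--o-o--o-o-
generation 2: -oo---o-o--o-o-
generation 3: -o--o-o-o--o-o-
position 14 holds o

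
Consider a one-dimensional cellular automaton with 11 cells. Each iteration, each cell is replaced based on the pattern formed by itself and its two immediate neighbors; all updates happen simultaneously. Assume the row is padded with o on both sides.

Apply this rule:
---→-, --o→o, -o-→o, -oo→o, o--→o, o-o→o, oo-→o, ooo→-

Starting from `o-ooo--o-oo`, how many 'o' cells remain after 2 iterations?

5

ooo-oooooo-
--ooo----oo
count of o: 5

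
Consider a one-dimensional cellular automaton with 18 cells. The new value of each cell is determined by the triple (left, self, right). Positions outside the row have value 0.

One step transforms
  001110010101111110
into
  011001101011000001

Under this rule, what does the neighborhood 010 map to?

At position 7 the neighborhood is 010; the next row has 0 there.

0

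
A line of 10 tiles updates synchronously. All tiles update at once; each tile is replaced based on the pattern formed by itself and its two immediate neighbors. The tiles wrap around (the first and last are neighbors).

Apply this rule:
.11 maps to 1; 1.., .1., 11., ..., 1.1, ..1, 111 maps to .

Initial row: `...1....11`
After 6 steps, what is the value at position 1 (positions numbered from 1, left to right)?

........1.
..........
..........  (fixed point — unchanged through step 6)
position 1 holds .

.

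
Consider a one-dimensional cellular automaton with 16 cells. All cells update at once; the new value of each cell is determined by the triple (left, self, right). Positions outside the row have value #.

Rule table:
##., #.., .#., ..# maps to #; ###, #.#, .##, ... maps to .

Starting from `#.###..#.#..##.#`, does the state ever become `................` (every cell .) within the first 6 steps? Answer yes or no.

no

step 1: #...####.###.#..
step 2: ##.#...#...#.###
step 3: .#.##.###.##....
step 4: .#..#...#..##..#
step 5: .#####.####.###.
step 6: .....#....#...#.
step 6 is .....#....#...#., still not uniform .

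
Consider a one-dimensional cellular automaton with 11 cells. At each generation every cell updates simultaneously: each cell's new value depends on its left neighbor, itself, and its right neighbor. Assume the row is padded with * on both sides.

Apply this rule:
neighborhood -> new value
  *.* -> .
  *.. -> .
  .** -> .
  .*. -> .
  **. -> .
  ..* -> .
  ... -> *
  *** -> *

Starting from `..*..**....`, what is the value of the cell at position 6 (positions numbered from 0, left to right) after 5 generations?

........**.
.******....
..****..**.
...**......
.*....****.
position 6 holds *

*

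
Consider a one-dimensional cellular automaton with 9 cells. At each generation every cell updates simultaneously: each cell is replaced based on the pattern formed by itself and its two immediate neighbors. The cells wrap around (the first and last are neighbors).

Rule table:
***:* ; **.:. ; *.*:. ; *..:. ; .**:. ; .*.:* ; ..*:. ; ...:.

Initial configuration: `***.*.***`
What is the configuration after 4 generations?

....*....

**..*..**
*...*...*
....*....
....*....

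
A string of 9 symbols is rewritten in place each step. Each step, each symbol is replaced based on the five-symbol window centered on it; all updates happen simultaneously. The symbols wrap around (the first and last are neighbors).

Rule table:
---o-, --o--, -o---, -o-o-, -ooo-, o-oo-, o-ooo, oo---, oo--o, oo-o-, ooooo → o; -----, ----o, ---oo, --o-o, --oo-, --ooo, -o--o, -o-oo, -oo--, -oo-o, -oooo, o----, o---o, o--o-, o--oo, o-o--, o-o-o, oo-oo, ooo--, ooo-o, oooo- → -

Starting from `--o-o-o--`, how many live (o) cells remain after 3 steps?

-o-o-o-o-
--o-o-o--  (repeats step 0; period 2)
step 3: -o-o-o-o-
count of o: 4

4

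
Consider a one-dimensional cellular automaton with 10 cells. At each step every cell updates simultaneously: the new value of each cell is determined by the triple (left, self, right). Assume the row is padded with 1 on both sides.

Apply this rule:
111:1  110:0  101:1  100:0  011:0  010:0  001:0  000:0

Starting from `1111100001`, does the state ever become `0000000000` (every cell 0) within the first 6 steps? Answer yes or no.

yes

1111000000
1110000000
1100000000
1000000000
0000000000
all cells are 0 at step 5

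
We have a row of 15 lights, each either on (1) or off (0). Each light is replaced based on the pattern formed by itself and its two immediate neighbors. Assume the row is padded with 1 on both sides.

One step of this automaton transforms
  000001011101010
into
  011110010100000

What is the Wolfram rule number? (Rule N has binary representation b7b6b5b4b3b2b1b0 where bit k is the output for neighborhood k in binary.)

75

position 8: 111 → 0  (bit 7 = 0)
position 9: 110 → 1  (bit 6 = 1)
position 6: 101 → 0  (bit 5 = 0)
position 0: 100 → 0  (bit 4 = 0)
position 7: 011 → 1  (bit 3 = 1)
position 5: 010 → 0  (bit 2 = 0)
position 4: 001 → 1  (bit 1 = 1)
position 1: 000 → 1  (bit 0 = 1)
bits b7..b0 = 01001011 = 75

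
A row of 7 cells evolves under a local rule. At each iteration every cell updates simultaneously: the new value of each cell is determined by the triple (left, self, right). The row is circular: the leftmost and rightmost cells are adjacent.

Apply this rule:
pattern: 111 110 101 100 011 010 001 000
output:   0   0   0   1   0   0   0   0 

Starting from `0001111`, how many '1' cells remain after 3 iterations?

1000000
0100000
0010000
count of 1: 1

1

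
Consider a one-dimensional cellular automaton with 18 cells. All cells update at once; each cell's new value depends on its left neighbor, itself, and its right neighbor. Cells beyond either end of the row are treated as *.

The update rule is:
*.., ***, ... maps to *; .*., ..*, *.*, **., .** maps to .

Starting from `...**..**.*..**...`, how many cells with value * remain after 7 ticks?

**...*.....*...**.
*.**..****..**....
....*..**.*...***.
***..*.....**..*..
**.*..****...*..*.
*...*..**.**..*...
.**..*......*..**.
count of *: 6

6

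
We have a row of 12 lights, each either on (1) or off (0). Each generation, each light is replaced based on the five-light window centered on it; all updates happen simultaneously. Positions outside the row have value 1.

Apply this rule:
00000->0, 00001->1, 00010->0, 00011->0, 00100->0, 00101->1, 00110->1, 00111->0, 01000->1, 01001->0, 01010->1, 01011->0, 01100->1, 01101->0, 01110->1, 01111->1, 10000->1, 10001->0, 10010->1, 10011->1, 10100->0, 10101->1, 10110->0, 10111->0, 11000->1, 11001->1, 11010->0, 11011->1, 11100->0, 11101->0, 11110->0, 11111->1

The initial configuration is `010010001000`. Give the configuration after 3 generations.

generation 1: 000101000100
generation 2: 100110100001
generation 3: 011100011100

011100011100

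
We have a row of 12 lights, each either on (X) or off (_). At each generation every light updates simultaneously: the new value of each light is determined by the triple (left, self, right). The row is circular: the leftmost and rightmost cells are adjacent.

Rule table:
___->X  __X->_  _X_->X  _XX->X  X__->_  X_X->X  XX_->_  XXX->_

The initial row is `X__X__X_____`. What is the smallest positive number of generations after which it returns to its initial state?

24

X__X__X_XXX_
X__X__XXX__X
___X__X____X
_X_X__X_XX_X
XXXX__XXX_XX
______X__XX_
XXXXX_X__X__
X____XX__X__
X_XX_X___X__
XXX_XX_X_X__
X__XX_XXXX__
X__X_XX_____
X__XXX__XXX_
X__X____X__X
___X_XX_X__X
_X_XXX_XX__X
XXXX__XX___X
______X__X_X
_XXXX_X__XXX
XX___XX__X__
X__X_X___X__
X__XXX_X_X__
X__X__XXXX__
X__X__X_____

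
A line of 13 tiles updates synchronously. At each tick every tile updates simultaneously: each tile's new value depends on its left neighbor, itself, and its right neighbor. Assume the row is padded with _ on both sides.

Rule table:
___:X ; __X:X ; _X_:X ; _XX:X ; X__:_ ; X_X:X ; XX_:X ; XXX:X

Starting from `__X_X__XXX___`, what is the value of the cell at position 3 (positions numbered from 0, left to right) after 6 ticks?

X

XXXXX_XXXX_XX
XXXXXXXXXXXXX
XXXXXXXXXXXXX  (fixed point — unchanged through tick 6)
position 3 holds X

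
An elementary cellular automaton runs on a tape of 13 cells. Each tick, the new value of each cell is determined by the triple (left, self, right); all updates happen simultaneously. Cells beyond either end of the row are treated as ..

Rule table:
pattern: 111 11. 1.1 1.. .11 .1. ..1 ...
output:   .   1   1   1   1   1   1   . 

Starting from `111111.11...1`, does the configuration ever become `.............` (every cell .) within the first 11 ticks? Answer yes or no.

no

tick 1: 1....11111.11
tick 2: 11..11...1111
tick 3: 1111111.11..1
tick 4: 1.....1111111
tick 5: 11...11.....1
tick 6: 111.1111...11
tick 7: 1.111..11.111
tick 8: 111.1111111.1
tick 9: 1.111.....111
tick 10: 111.11...11.1
tick 11: 1.11111.11111
tick 11 is 1.11111.11111, still not uniform .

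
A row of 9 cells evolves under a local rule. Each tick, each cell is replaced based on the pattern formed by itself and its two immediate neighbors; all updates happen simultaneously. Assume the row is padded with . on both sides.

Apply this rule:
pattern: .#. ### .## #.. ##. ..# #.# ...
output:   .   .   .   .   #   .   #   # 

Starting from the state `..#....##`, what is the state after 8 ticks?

....#....

#...##..#
..#..#...
#......##
..####..#
#....#...
..##...##
#..#.#..#
....#....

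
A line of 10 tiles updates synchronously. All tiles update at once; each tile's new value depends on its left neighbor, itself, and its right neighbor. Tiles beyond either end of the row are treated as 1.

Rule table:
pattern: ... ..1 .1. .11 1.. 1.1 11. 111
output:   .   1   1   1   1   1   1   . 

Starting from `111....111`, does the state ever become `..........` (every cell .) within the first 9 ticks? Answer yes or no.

tick 1: ..11..11..
tick 2: 1111111111
tick 3: ..........
all cells are . at tick 3

yes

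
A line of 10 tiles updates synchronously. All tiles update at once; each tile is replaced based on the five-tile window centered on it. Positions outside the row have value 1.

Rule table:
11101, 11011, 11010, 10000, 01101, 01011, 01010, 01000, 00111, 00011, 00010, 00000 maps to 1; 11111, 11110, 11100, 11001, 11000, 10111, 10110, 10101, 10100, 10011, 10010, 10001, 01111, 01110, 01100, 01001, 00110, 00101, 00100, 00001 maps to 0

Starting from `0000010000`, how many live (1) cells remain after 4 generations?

5

0110101101
1011010110
1101101011
0110110100
count of 1: 5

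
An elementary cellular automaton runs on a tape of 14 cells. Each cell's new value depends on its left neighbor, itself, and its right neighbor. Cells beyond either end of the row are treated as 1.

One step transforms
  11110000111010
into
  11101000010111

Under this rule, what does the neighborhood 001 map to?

0

At position 7 the neighborhood is 001; the next row has 0 there.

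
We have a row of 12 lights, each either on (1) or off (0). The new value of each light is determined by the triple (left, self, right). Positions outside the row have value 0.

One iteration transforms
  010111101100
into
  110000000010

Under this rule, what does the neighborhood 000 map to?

At position 11 the neighborhood is 000; the next row has 0 there.

0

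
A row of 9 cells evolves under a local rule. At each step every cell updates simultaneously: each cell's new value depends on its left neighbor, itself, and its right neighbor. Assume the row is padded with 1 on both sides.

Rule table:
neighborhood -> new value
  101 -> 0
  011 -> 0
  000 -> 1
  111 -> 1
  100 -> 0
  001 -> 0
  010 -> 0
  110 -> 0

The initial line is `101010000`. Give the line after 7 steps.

000111000

000000110
011110000
001100110
000000000
011111110
001111100
000111000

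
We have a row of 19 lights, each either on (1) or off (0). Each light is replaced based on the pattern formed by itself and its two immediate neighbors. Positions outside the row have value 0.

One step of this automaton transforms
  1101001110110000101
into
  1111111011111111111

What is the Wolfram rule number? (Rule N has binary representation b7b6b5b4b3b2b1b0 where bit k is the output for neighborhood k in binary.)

position 7: 111 → 0  (bit 7 = 0)
position 1: 110 → 1  (bit 6 = 1)
position 2: 101 → 1  (bit 5 = 1)
position 4: 100 → 1  (bit 4 = 1)
position 0: 011 → 1  (bit 3 = 1)
position 3: 010 → 1  (bit 2 = 1)
position 5: 001 → 1  (bit 1 = 1)
position 13: 000 → 1  (bit 0 = 1)
bits b7..b0 = 01111111 = 127

127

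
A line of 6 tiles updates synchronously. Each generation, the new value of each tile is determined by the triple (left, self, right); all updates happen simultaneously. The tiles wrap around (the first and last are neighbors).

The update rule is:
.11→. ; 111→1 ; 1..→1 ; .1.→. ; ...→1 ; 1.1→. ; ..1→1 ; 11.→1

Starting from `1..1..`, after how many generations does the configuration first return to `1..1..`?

6

generation 1: .11.11
generation 2: ..1..1
generation 3: 11.11.
generation 4: .1..1.
generation 5: 1.11.1
generation 6: 1..1..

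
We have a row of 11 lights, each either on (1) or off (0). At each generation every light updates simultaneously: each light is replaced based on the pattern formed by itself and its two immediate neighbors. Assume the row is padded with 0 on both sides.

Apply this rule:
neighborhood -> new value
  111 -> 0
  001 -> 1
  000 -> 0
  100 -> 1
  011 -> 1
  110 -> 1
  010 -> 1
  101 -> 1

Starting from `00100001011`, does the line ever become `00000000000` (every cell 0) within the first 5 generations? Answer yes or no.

no

generation 1: 01110011111
generation 2: 11011110001
generation 3: 11110011011
generation 4: 10011111111
generation 5: 11110000001
generation 5 is 11110000001, still not uniform 0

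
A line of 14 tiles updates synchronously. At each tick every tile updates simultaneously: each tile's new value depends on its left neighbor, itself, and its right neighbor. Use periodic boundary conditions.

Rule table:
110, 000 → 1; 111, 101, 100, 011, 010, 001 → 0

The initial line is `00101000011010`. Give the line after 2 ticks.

00111001000010

10000011001000
00111001000010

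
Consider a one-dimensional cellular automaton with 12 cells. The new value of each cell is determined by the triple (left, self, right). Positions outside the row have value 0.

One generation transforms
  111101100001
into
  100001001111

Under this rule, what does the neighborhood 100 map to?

At position 7 the neighborhood is 100; the next row has 0 there.

0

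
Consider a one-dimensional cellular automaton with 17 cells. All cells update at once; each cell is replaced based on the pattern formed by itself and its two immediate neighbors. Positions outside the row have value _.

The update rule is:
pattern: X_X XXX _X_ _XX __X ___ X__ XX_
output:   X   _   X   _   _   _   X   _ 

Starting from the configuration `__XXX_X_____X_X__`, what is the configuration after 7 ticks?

____________XX__X

_____XXX____XXXX_
________X_______X
________XX______X
__________X_____X
__________XX____X
____________X___X
____________XX__X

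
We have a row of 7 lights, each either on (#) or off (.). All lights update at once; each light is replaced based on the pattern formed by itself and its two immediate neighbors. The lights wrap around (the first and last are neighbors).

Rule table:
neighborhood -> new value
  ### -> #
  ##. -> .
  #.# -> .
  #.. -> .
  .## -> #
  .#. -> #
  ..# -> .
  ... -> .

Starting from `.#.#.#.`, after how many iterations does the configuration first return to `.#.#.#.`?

1

iteration 1: .#.#.#.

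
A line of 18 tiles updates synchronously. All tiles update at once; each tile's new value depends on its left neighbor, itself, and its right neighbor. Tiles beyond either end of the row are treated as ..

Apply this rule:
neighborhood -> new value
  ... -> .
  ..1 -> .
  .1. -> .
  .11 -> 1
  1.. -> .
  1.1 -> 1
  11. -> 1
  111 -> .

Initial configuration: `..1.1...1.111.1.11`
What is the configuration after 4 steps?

...1.....11.11.111
.........1111111.1
.........1.....11.
...............11.

...............11.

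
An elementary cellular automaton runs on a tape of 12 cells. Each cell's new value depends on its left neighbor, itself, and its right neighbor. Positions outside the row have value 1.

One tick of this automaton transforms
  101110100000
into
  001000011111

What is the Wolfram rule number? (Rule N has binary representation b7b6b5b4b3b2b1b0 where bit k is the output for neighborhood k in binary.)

position 3: 111 → 0  (bit 7 = 0)
position 0: 110 → 0  (bit 6 = 0)
position 1: 101 → 0  (bit 5 = 0)
position 7: 100 → 1  (bit 4 = 1)
position 2: 011 → 1  (bit 3 = 1)
position 6: 010 → 0  (bit 2 = 0)
position 11: 001 → 1  (bit 1 = 1)
position 8: 000 → 1  (bit 0 = 1)
bits b7..b0 = 00011011 = 27

27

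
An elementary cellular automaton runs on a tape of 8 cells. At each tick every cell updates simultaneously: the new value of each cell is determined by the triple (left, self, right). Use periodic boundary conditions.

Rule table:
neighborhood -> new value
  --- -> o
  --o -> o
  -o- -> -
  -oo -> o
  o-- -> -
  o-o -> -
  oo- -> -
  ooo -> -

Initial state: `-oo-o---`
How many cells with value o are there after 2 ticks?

4

oo----oo
---oooo-
count of o: 4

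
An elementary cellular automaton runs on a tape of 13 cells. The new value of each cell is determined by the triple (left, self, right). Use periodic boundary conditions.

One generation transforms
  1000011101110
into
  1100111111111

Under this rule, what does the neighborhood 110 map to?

At position 7 the neighborhood is 110; the next row has 1 there.

1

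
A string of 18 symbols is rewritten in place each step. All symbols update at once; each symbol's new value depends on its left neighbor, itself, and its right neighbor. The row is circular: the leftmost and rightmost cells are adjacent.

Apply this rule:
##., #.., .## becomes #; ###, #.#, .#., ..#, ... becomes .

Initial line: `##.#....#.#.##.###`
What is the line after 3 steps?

.#..#.......##.#..
..#..#......##..#.
...#..#.....###..#

...#..#.....###..#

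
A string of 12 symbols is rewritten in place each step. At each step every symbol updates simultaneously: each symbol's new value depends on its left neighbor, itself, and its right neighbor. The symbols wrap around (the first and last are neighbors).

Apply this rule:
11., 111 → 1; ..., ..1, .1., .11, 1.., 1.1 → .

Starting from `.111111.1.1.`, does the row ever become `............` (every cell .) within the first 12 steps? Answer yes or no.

..11111.....
...1111.....
....111.....
.....11.....
......1.....
............
all cells are . at step 6

yes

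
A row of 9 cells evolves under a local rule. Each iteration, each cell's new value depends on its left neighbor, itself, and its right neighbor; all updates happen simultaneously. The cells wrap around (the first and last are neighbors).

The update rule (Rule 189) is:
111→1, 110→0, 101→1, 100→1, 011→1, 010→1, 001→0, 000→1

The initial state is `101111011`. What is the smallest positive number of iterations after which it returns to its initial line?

011110111
111101110
111011101
110111011
101110111
011101111
111011110
110111101
101111011

9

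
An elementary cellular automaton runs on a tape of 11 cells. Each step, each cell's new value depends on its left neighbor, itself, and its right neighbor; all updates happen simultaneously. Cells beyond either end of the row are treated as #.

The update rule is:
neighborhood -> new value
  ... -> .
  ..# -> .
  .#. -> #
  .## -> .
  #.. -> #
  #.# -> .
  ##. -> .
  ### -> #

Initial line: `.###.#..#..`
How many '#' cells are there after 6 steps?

..#..##.##.
#.##.......
....#......
#...##.....
.#....#....
.##...##...
count of #: 4

4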